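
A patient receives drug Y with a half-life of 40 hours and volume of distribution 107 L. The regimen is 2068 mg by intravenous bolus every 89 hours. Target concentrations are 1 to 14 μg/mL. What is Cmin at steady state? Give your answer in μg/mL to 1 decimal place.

5.3 μg/mL

k = ln2/t½ = ln2/40 ≈ 0.017329 h⁻¹; fraction remaining f = e^(−kτ) = e^(−0.017329×89) ≈ 0.2139.
Single-dose peak C₀ = D/Vd = 2068/107 ≈ 19.327 μg/mL.
Steady-state trough Cmin,ss = C₀·f/(1−f) ≈ 19.327 × 0.2139/0.7861 ≈ 5.259 μg/mL.
Trough 5.3 μg/mL vs MEC 1 μg/mL: adequate.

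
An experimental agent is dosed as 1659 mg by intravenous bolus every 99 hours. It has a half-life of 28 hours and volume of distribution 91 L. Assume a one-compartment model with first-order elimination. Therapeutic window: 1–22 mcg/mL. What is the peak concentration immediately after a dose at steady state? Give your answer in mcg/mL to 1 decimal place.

20.0 mcg/mL

τ/t½ = 99/28 ≈ 3.5357, so fraction remaining f = (1/2)^(99/28) ≈ 0.0862.
At steady state, accumulation factor R = 1/(1 − e^(−kτ)) ≈ 1.0943.
Each bolus raises the concentration by D/Vd = 1659/91 ≈ 18.231 mcg/mL.
Cmax,ss = C₀/(1 − f) ≈ 18.231/0.9138 ≈ 19.951 mcg/mL.
Peak 20.0 mcg/mL vs MTC 22 mcg/mL: below toxic threshold.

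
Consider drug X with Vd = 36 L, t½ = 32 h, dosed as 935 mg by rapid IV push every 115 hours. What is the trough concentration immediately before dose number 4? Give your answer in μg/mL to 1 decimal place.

2.3 μg/mL

f = (1/2)^(τ/t½) = (1/2)^(115/32) ≈ 0.0828.
C₀ = D/Vd = 935/36 ≈ 25.972 μg/mL.
Before the 4th dose, 3 doses have been given. Superposition: Cmin = C₀·(f + f² + … + f^3).
≈ 25.972 × (0.0828 + 0.0069 + 0.0006) ≈ 25.972 × 0.0903 ≈ 2.345 μg/mL.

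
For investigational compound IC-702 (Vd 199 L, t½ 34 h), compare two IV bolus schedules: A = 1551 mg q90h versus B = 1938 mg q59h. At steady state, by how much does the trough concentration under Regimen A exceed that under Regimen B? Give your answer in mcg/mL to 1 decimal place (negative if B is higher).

Regimen A: f = (1/2)^(90/34) ≈ 0.1596; Cmin,ss = (1551/199)·f/(1−f) ≈ 1.480 mcg/mL.
Regimen B: f = (1/2)^(59/34) ≈ 0.3003; Cmin,ss = (1938/199)·f/(1−f) ≈ 4.180 mcg/mL.
Difference ≈ 1.480 − 4.180 ≈ -2.700 mcg/mL.

-2.7 mcg/mL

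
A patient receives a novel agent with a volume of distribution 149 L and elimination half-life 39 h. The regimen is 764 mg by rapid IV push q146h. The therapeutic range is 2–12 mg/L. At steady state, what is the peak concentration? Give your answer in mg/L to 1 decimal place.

5.5 mg/L

k = ln2/t½ = ln2/39 ≈ 0.017773 h⁻¹; fraction remaining f = e^(−kτ) = e^(−0.017773×146) ≈ 0.0747.
At steady state, accumulation factor R = 1/(1 − e^(−kτ)) ≈ 1.0807.
Each bolus raises the concentration by D/Vd = 764/149 ≈ 5.128 mg/L.
Cmax,ss = C₀/(1 − f) ≈ 5.128/0.9253 ≈ 5.542 mg/L.
Peak 5.5 mg/L vs MTC 12 mg/L: below toxic threshold.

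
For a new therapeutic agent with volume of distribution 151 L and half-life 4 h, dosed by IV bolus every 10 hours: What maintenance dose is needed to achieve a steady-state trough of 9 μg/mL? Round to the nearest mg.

τ/t½ = 10/4 ≈ 2.5, so f = (1/2)^(10/4) ≈ 0.176777.
Cmin,ss = (D/Vd)·f/(1−f), so D = Cmin,ss·Vd·(1−f)/f.
D = 9 × 151 × (1−f)/f ≈ 9 × 151 × 4.65684 ≈ 6328.65 mg.

6329 mg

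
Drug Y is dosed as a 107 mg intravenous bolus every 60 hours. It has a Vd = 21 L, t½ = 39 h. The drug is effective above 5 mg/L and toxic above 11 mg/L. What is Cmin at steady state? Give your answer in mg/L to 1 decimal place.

Over one 60-h interval, 60/39 ≈ 1.5385 half-lives elapse, leaving f ≈ 0.3443 of each dose.
Each bolus raises the concentration by D/Vd = 107/21 ≈ 5.095 mg/L.
Steady-state trough Cmin,ss = C₀·f/(1−f) ≈ 5.095 × 0.3443/0.6557 ≈ 2.675 mg/L.
Trough 2.7 mg/L vs MEC 5 mg/L: subtherapeutic.

2.7 mg/L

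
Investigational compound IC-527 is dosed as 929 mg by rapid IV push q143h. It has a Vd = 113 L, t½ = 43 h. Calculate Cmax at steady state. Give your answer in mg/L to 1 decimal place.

9.1 mg/L

Over one 143-h interval, 143/43 ≈ 3.3256 half-lives elapse, leaving f ≈ 0.0997 of each dose.
At steady state, accumulation factor R = 1/(1 − e^(−kτ)) ≈ 1.1107.
Single-dose peak C₀ = D/Vd = 929/113 ≈ 8.221 mg/L.
Steady-state peak Cmax,ss = C₀·R ≈ 8.221 × 1.1107 ≈ 9.131 mg/L.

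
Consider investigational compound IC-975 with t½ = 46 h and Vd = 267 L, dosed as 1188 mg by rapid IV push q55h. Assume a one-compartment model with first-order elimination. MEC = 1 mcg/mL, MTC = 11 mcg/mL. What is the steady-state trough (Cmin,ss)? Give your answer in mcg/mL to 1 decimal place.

3.4 mcg/mL

τ/t½ = 55/46 ≈ 1.1957, so fraction remaining f = (1/2)^(55/46) ≈ 0.4366.
Accumulation ratio R = 1/(1 − f) ≈ 1/0.5634 ≈ 1.7749.
Each bolus raises the concentration by D/Vd = 1188/267 ≈ 4.449 mcg/mL.
Cmax,ss = C₀/(1 − f) ≈ 4.449/0.5634 ≈ 7.897 mcg/mL.
One interval later, Cmin,ss = Cmax,ss·e^(−kτ) ≈ 7.897 × 0.4366 ≈ 3.448 mcg/mL.
Trough 3.4 mcg/mL vs MEC 1 mcg/mL: adequate.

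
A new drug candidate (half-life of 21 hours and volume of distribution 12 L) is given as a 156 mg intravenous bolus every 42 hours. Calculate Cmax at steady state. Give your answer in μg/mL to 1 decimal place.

17.3 μg/mL

τ = 42 h = 2 half-lives, so f = (1/2)^2 = 0.25.
At steady state, R = 1/(1 − 0.25) = 4/3.
Single-dose peak C₀ = D/Vd = 156/12 = 13 μg/mL.
Steady-state peak Cmax,ss = C₀·R = 13 × 4/3 ≈ 17.333 μg/mL.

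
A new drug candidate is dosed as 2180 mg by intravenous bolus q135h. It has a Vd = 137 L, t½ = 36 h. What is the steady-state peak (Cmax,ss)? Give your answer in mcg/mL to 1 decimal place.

17.2 mcg/mL

k = ln2/t½ = ln2/36 ≈ 0.019254 h⁻¹; fraction remaining f = e^(−kτ) = e^(−0.019254×135) ≈ 0.0743.
Accumulation ratio R = 1/(1 − f) ≈ 1/0.9257 ≈ 1.0803.
Each bolus raises the concentration by D/Vd = 2180/137 ≈ 15.912 mcg/mL.
Steady-state peak Cmax,ss = C₀·R ≈ 15.912 × 1.0803 ≈ 17.190 mcg/mL.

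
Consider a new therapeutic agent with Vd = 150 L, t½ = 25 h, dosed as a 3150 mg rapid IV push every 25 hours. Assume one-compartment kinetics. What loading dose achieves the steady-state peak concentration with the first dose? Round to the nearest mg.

f = (1/2)^(25/25) ≈ 0.500000; accumulation ratio R = 1/(1−f) ≈ 2.00000.
Loading dose to hit Cmax,ss on first dose: D_load = D_maint·R ≈ 3150 × 2.00000 ≈ 6300.00 mg.

6300 mg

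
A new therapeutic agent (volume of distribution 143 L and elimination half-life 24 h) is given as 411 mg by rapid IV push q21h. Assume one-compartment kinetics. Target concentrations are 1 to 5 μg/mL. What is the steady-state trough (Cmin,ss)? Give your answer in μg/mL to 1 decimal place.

k = ln2/t½ = ln2/24 ≈ 0.028881 h⁻¹; fraction remaining f = e^(−kτ) = e^(−0.028881×21) ≈ 0.5453.
Each bolus raises the concentration by D/Vd = 411/143 ≈ 2.874 μg/mL.
Steady-state trough Cmin,ss = C₀·f/(1−f) ≈ 2.874 × 0.5453/0.4547 ≈ 3.447 μg/mL.
Trough 3.4 μg/mL vs MEC 1 μg/mL: adequate.

3.4 μg/mL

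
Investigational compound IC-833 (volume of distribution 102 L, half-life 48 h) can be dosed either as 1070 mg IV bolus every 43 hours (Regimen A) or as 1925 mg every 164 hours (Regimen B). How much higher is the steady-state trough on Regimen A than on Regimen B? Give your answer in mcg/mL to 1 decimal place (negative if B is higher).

Regimen A: f = (1/2)^(43/48) ≈ 0.5374; Cmin,ss = (1070/102)·f/(1−f) ≈ 12.186 mcg/mL.
Regimen B: f = (1/2)^(164/48) ≈ 0.0936; Cmin,ss = (1925/102)·f/(1−f) ≈ 1.949 mcg/mL.
Difference ≈ 12.186 − 1.949 ≈ 10.237 mcg/mL.

10.2 mcg/mL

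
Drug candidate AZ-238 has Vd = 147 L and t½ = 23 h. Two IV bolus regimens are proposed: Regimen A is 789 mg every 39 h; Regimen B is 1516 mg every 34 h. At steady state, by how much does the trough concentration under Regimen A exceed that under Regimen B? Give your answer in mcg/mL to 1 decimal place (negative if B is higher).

Regimen A: f = (1/2)^(39/23) ≈ 0.3087; Cmin,ss = (789/147)·f/(1−f) ≈ 2.397 mcg/mL.
Regimen B: f = (1/2)^(34/23) ≈ 0.3589; Cmin,ss = (1516/147)·f/(1−f) ≈ 5.773 mcg/mL.
Difference ≈ 2.397 − 5.773 ≈ -3.376 mcg/mL.

-3.4 mcg/mL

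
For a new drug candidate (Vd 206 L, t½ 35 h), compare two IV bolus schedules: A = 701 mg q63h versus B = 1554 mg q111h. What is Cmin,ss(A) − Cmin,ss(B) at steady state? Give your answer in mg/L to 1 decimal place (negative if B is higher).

0.4 mg/L

Regimen A: f = (1/2)^(63/35) ≈ 0.2872; Cmin,ss = (701/206)·f/(1−f) ≈ 1.371 mg/L.
Regimen B: f = (1/2)^(111/35) ≈ 0.1110; Cmin,ss = (1554/206)·f/(1−f) ≈ 0.942 mg/L.
Difference ≈ 1.371 − 0.942 ≈ 0.429 mg/L.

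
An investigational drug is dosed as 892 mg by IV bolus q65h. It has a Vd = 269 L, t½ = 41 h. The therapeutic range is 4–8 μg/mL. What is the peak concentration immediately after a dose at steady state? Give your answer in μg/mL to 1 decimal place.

5.0 μg/mL

Over one 65-h interval, 65/41 ≈ 1.5854 half-lives elapse, leaving f ≈ 0.3332 of each dose.
Accumulation ratio R = 1/(1 − f) ≈ 1/0.6668 ≈ 1.4997.
Single-dose peak C₀ = D/Vd = 892/269 ≈ 3.316 μg/mL.
Steady-state peak Cmax,ss = C₀·R ≈ 3.316 × 1.4997 ≈ 4.973 μg/mL.
Peak 5.0 μg/mL vs MTC 8 μg/mL: below toxic threshold.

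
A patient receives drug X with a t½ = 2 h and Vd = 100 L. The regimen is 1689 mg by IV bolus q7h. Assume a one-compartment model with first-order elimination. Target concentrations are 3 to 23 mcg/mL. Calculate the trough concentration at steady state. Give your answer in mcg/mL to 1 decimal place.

τ/t½ = 7/2 ≈ 3.5, so fraction remaining f = (1/2)^(7/2) ≈ 0.0884.
Accumulation ratio R = 1/(1 − f) ≈ 1/0.9116 ≈ 1.0970.
Each bolus raises the concentration by D/Vd = 1689/100 ≈ 16.890 mcg/mL.
Steady-state peak Cmax,ss = C₀·R ≈ 16.890 × 1.0970 ≈ 18.528 mcg/mL.
One interval later, Cmin,ss = Cmax,ss·e^(−kτ) ≈ 18.528 × 0.0884 ≈ 1.638 mcg/mL.
Trough 1.6 mcg/mL vs MEC 3 mcg/mL: subtherapeutic.

1.6 mcg/mL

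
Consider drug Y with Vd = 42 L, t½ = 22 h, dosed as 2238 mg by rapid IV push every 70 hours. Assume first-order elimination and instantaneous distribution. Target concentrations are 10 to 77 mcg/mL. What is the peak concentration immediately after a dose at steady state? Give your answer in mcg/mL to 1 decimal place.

k = ln2/t½ = ln2/22 ≈ 0.031507 h⁻¹; fraction remaining f = e^(−kτ) = e^(−0.031507×70) ≈ 0.1102.
At steady state, accumulation factor R = 1/(1 − e^(−kτ)) ≈ 1.1238.
Each bolus raises the concentration by D/Vd = 2238/42 ≈ 53.286 mcg/mL.
Steady-state peak Cmax,ss = C₀·R ≈ 53.286 × 1.1238 ≈ 59.883 mcg/mL.
Peak 59.9 mcg/mL vs MTC 77 mcg/mL: below toxic threshold.

59.9 mcg/mL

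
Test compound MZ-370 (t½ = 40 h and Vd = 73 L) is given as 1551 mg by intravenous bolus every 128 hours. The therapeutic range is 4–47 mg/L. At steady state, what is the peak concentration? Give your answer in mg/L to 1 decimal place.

k = ln2/t½ = ln2/40 ≈ 0.017329 h⁻¹; fraction remaining f = e^(−kτ) = e^(−0.017329×128) ≈ 0.1088.
At steady state, accumulation factor R = 1/(1 − e^(−kτ)) ≈ 1.1221.
Single-dose peak C₀ = D/Vd = 1551/73 ≈ 21.247 mg/L.
Steady-state peak Cmax,ss = C₀·R ≈ 21.247 × 1.1221 ≈ 23.841 mg/L.
Peak 23.8 mg/L vs MTC 47 mg/L: below toxic threshold.

23.8 mg/L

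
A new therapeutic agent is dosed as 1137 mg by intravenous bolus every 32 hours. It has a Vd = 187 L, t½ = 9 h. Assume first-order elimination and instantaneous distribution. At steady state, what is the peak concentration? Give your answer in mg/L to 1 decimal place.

τ/t½ = 32/9 ≈ 3.5556, so fraction remaining f = (1/2)^(32/9) ≈ 0.0850.
At steady state, accumulation factor R = 1/(1 − e^(−kτ)) ≈ 1.0929.
Single-dose peak C₀ = D/Vd = 1137/187 ≈ 6.080 mg/L.
Cmax,ss = C₀/(1 − f) ≈ 6.080/0.9150 ≈ 6.645 mg/L.

6.6 mg/L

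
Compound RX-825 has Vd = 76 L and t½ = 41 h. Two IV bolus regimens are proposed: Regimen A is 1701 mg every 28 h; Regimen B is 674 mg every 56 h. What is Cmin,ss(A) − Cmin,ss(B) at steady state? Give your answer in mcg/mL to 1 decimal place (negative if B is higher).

31.3 mcg/mL

Regimen A: f = (1/2)^(28/41) ≈ 0.6229; Cmin,ss = (1701/76)·f/(1−f) ≈ 36.970 mcg/mL.
Regimen B: f = (1/2)^(56/41) ≈ 0.3880; Cmin,ss = (674/76)·f/(1−f) ≈ 5.622 mcg/mL.
Difference ≈ 36.970 − 5.622 ≈ 31.348 mcg/mL.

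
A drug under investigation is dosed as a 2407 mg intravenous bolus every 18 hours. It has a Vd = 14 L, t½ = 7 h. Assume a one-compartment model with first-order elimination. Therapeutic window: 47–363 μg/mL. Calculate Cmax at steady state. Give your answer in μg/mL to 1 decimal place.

206.7 μg/mL

τ/t½ = 18/7 ≈ 2.5714, so fraction remaining f = (1/2)^(18/7) ≈ 0.1682.
Accumulation ratio R = 1/(1 − f) ≈ 1/0.8318 ≈ 1.2022.
Single-dose peak C₀ = D/Vd = 2407/14 ≈ 171.929 μg/mL.
Cmax,ss = C₀/(1 − f) ≈ 171.929/0.8318 ≈ 206.695 μg/mL.
Peak 206.7 μg/mL vs MTC 363 μg/mL: below toxic threshold.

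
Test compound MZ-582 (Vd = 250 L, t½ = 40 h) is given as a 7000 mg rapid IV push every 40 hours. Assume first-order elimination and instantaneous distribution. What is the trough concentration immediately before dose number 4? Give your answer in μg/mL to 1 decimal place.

f = (1/2)^(τ/t½) = (1/2)^(40/40) ≈ 0.5000.
C₀ = D/Vd = 7000/250 ≈ 28.000 μg/mL.
Before the 4th dose, 3 doses have been given. Superposition: Cmin = C₀·(f + f² + … + f^3).
≈ 28.000 × (0.5000 + 0.2500 + 0.1250) ≈ 28.000 × 0.8750 ≈ 24.500 μg/mL.

24.5 μg/mL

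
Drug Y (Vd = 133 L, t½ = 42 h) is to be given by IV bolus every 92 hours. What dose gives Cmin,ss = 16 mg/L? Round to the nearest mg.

τ/t½ = 92/42 ≈ 2.1905, so f = (1/2)^(92/42) ≈ 0.219079.
Cmin,ss = (D/Vd)·f/(1−f), so D = Cmin,ss·Vd·(1−f)/f.
D = 16 × 133 × (1−f)/f ≈ 16 × 133 × 3.56456 ≈ 7585.38 mg.

7585 mg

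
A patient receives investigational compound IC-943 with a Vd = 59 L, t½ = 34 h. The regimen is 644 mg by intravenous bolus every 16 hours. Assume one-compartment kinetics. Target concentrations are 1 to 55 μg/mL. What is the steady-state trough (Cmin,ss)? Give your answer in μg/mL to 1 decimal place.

28.3 μg/mL

τ/t½ = 16/34 ≈ 0.47059, so fraction remaining f = (1/2)^(16/34) ≈ 0.7217.
Accumulation ratio R = 1/(1 − f) ≈ 1/0.2783 ≈ 3.5932.
Each bolus raises the concentration by D/Vd = 644/59 ≈ 10.915 μg/mL.
Steady-state peak Cmax,ss = C₀·R ≈ 10.915 × 3.5932 ≈ 39.220 μg/mL.
One interval later, Cmin,ss = Cmax,ss·e^(−kτ) ≈ 39.220 × 0.7217 ≈ 28.305 μg/mL.
Trough 28.3 μg/mL vs MEC 1 μg/mL: adequate.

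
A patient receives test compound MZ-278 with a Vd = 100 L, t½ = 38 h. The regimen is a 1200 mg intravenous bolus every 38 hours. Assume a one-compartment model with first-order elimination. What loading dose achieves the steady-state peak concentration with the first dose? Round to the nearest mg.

f = (1/2)^(38/38) ≈ 0.500000; accumulation ratio R = 1/(1−f) ≈ 2.00000.
Loading dose to hit Cmax,ss on first dose: D_load = D_maint·R ≈ 1200 × 2.00000 ≈ 2400.00 mg.

2400 mg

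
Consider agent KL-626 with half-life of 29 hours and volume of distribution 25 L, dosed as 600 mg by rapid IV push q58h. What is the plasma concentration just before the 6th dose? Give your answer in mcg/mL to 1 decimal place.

f = (1/2)^(τ/t½) = (1/2)^(58/29) ≈ 0.2500.
C₀ = D/Vd = 600/25 ≈ 24.000 mcg/mL.
Before the 6th dose, 5 doses have been given. Superposition: Cmin = C₀·(f + f² + … + f^5).
≈ 24.000 × (0.2500 + 0.0625 + 0.0156 + 0.0039 + 0.0010) ≈ 24.000 × 0.3330 ≈ 7.992 mcg/mL.

8.0 mcg/mL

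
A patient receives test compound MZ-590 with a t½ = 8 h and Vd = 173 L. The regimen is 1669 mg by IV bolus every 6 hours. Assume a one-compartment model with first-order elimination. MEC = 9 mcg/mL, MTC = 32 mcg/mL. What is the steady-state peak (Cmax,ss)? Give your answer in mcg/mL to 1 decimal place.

23.8 mcg/mL

Over one 6-h interval, 6/8 ≈ 0.75 half-lives elapse, leaving f ≈ 0.5946 of each dose.
At steady state, accumulation factor R = 1/(1 − e^(−kτ)) ≈ 2.4667.
Each bolus raises the concentration by D/Vd = 1669/173 ≈ 9.647 mcg/mL.
Steady-state peak Cmax,ss = C₀·R ≈ 9.647 × 2.4667 ≈ 23.796 mcg/mL.
Peak 23.8 mcg/mL vs MTC 32 mcg/mL: below toxic threshold.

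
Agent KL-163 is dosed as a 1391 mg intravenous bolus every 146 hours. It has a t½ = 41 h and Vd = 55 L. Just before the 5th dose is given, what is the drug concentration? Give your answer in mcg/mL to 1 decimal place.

f = (1/2)^(τ/t½) = (1/2)^(146/41) ≈ 0.0847.
C₀ = D/Vd = 1391/55 ≈ 25.291 mcg/mL.
Before the 5th dose, 4 doses have been given. Superposition: Cmin = C₀·(f + f² + … + f^4).
≈ 25.291 × (0.0847 + 0.0072 + 0.0006 + 0.0001) ≈ 25.291 × 0.0926 ≈ 2.342 mcg/mL.

2.3 mcg/mL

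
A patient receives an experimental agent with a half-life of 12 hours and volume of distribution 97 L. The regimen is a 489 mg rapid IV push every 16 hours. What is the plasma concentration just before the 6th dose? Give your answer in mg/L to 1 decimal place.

f = (1/2)^(τ/t½) = (1/2)^(16/12) ≈ 0.3969.
C₀ = D/Vd = 489/97 ≈ 5.041 mg/L.
Before the 6th dose, 5 doses have been given. Superposition: Cmin = C₀·(f + f² + … + f^5).
≈ 5.041 × (0.3969 + 0.1575 + 0.0625 + 0.0248 + 0.0098) ≈ 5.041 × 0.6515 ≈ 3.284 mg/L.

3.3 mg/L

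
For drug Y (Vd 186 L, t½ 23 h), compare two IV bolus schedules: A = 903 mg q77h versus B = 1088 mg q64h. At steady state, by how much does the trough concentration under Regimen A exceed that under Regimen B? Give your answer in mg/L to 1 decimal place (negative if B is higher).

-0.5 mg/L

Regimen A: f = (1/2)^(77/23) ≈ 0.0982; Cmin,ss = (903/186)·f/(1−f) ≈ 0.529 mg/L.
Regimen B: f = (1/2)^(64/23) ≈ 0.1453; Cmin,ss = (1088/186)·f/(1−f) ≈ 0.994 mg/L.
Difference ≈ 0.529 − 0.994 ≈ -0.465 mg/L.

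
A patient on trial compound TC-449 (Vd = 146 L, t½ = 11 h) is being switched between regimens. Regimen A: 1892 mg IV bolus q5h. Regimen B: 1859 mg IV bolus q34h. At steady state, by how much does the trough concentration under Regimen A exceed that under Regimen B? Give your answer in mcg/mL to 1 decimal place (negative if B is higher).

Regimen A: f = (1/2)^(5/11) ≈ 0.7297; Cmin,ss = (1892/146)·f/(1−f) ≈ 34.984 mcg/mL.
Regimen B: f = (1/2)^(34/11) ≈ 0.1174; Cmin,ss = (1859/146)·f/(1−f) ≈ 1.694 mcg/mL.
Difference ≈ 34.984 − 1.694 ≈ 33.290 mcg/mL.

33.3 mcg/mL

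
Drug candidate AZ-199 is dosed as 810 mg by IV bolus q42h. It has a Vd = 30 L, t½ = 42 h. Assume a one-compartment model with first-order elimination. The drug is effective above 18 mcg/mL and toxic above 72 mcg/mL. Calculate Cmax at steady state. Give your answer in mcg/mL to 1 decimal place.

τ = 42 h = 1 half-life, so f = (1/2)^1 = 0.5.
Accumulation ratio R = 1/(1 − f) = 1/0.5 = 2/1.
Single-dose peak C₀ = D/Vd = 810/30 = 27 mcg/mL.
Steady-state peak Cmax,ss = C₀·R = 27 × 2/1 ≈ 54.000 mcg/mL.
Peak 54.0 mcg/mL vs MTC 72 mcg/mL: below toxic threshold.

54.0 mcg/mL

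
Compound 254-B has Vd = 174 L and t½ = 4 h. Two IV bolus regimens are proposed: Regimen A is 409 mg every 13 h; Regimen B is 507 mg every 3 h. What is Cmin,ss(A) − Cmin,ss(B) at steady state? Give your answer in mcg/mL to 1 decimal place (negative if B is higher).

Regimen A: f = (1/2)^(13/4) ≈ 0.1051; Cmin,ss = (409/174)·f/(1−f) ≈ 0.276 mcg/mL.
Regimen B: f = (1/2)^(3/4) ≈ 0.5946; Cmin,ss = (507/174)·f/(1−f) ≈ 4.274 mcg/mL.
Difference ≈ 0.276 − 4.274 ≈ -3.998 mcg/mL.

-4.0 mcg/mL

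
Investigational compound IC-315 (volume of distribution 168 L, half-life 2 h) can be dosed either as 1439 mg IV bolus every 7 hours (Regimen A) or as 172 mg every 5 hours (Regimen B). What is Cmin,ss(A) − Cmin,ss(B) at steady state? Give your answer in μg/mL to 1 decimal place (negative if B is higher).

Regimen A: f = (1/2)^(7/2) ≈ 0.0884; Cmin,ss = (1439/168)·f/(1−f) ≈ 0.831 μg/mL.
Regimen B: f = (1/2)^(5/2) ≈ 0.1768; Cmin,ss = (172/168)·f/(1−f) ≈ 0.220 μg/mL.
Difference ≈ 0.831 − 0.220 ≈ 0.611 μg/mL.

0.6 μg/mL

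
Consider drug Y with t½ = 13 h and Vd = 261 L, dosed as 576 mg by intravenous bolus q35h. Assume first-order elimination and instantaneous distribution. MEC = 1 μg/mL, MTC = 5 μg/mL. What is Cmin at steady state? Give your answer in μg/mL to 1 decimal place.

0.4 μg/mL

k = ln2/t½ = ln2/13 ≈ 0.053319 h⁻¹; fraction remaining f = e^(−kτ) = e^(−0.053319×35) ≈ 0.1547.
Each bolus raises the concentration by D/Vd = 576/261 ≈ 2.207 μg/mL.
Steady-state trough Cmin,ss = C₀·f/(1−f) ≈ 2.207 × 0.1547/0.8453 ≈ 0.404 μg/mL.
Trough 0.4 μg/mL vs MEC 1 μg/mL: subtherapeutic.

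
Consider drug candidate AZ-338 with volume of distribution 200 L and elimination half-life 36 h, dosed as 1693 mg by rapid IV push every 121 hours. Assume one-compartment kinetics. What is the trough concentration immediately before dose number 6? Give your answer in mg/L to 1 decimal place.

f = (1/2)^(τ/t½) = (1/2)^(121/36) ≈ 0.0973.
C₀ = D/Vd = 1693/200 ≈ 8.465 mg/L.
Before the 6th dose, 5 doses have been given. Superposition: Cmin = C₀·(f + f² + … + f^5).
≈ 8.465 × (0.0973 + 0.0095 + 0.0009 + 0.0001 + 0.0000) ≈ 8.465 × 0.1078 ≈ 0.913 mg/L.

0.9 mg/L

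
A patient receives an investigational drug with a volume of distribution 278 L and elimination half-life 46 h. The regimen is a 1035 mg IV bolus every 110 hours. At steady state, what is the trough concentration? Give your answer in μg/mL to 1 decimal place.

0.9 μg/mL

k = ln2/t½ = ln2/46 ≈ 0.015068 h⁻¹; fraction remaining f = e^(−kτ) = e^(−0.015068×110) ≈ 0.1906.
Accumulation ratio R = 1/(1 − f) ≈ 1/0.8094 ≈ 1.2355.
Each bolus raises the concentration by D/Vd = 1035/278 ≈ 3.723 μg/mL.
Steady-state peak Cmax,ss = C₀·R ≈ 3.723 × 1.2355 ≈ 4.600 μg/mL.
One interval later, Cmin,ss = Cmax,ss·e^(−kτ) ≈ 4.600 × 0.1906 ≈ 0.877 μg/mL.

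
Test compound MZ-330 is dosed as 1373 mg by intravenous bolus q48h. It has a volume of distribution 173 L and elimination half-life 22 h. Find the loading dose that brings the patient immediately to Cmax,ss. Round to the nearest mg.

f = (1/2)^(48/22) ≈ 0.220398; accumulation ratio R = 1/(1−f) ≈ 1.28271.
Loading dose to hit Cmax,ss on first dose: D_load = D_maint·R ≈ 1373 × 1.28271 ≈ 1761.16 mg.

1761 mg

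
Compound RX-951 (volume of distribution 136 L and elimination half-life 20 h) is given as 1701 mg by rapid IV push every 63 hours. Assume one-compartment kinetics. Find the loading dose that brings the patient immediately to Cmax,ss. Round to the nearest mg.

1917 mg

f = (1/2)^(63/20) ≈ 0.112656; accumulation ratio R = 1/(1−f) ≈ 1.12696.
Loading dose to hit Cmax,ss on first dose: D_load = D_maint·R ≈ 1701 × 1.12696 ≈ 1916.96 mg.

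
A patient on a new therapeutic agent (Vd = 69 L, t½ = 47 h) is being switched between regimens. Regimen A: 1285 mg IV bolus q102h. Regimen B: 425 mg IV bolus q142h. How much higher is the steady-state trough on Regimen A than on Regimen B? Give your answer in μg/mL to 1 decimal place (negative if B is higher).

4.5 μg/mL

Regimen A: f = (1/2)^(102/47) ≈ 0.2222; Cmin,ss = (1285/69)·f/(1−f) ≈ 5.320 μg/mL.
Regimen B: f = (1/2)^(142/47) ≈ 0.1232; Cmin,ss = (425/69)·f/(1−f) ≈ 0.865 μg/mL.
Difference ≈ 5.320 − 0.865 ≈ 4.455 μg/mL.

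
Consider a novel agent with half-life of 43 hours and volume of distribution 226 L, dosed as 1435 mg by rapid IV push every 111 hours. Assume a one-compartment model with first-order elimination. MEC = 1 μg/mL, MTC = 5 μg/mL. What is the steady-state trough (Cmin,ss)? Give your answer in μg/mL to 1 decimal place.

1.3 μg/mL

τ/t½ = 111/43 ≈ 2.5814, so fraction remaining f = (1/2)^(111/43) ≈ 0.1671.
Accumulation ratio R = 1/(1 − f) ≈ 1/0.8329 ≈ 1.2006.
Single-dose peak C₀ = D/Vd = 1435/226 ≈ 6.350 μg/mL.
Cmax,ss = C₀/(1 − f) ≈ 6.350/0.8329 ≈ 7.624 μg/mL.
Steady-state trough Cmin,ss = Cmax,ss·f ≈ 7.624 × 0.1671 ≈ 1.274 μg/mL.
Trough 1.3 μg/mL vs MEC 1 μg/mL: adequate.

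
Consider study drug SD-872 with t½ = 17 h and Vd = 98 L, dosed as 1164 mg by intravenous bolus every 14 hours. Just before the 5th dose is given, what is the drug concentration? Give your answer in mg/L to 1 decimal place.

f = (1/2)^(τ/t½) = (1/2)^(14/17) ≈ 0.5651.
C₀ = D/Vd = 1164/98 ≈ 11.878 mg/L.
Before the 5th dose, 4 doses have been given. Superposition: Cmin = C₀·(f + f² + … + f^4).
≈ 11.878 × (0.5651 + 0.3193 + 0.1805 + 0.1020) ≈ 11.878 × 1.1669 ≈ 13.860 mg/L.

13.9 mg/L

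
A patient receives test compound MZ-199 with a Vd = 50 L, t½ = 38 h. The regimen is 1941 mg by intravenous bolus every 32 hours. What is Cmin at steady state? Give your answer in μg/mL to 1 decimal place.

49.0 μg/mL

k = ln2/t½ = ln2/38 ≈ 0.018241 h⁻¹; fraction remaining f = e^(−kτ) = e^(−0.018241×32) ≈ 0.5578.
Single-dose peak C₀ = D/Vd = 1941/50 ≈ 38.820 μg/mL.
Steady-state trough Cmin,ss = C₀·f/(1−f) ≈ 38.820 × 0.5578/0.4422 ≈ 48.968 μg/mL.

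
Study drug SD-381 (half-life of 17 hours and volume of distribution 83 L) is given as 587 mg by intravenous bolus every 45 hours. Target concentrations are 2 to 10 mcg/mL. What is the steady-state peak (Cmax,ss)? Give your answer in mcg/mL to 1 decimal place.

8.4 mcg/mL

τ/t½ = 45/17 ≈ 2.6471, so fraction remaining f = (1/2)^(45/17) ≈ 0.1596.
Accumulation ratio R = 1/(1 − f) ≈ 1/0.8404 ≈ 1.1899.
Each bolus raises the concentration by D/Vd = 587/83 ≈ 7.072 mcg/mL.
Steady-state peak Cmax,ss = C₀·R ≈ 7.072 × 1.1899 ≈ 8.415 mcg/mL.
Peak 8.4 mcg/mL vs MTC 10 mcg/mL: below toxic threshold.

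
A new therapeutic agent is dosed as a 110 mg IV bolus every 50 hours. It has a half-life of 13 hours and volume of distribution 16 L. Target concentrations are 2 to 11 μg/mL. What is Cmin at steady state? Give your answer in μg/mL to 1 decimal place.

0.5 μg/mL

τ/t½ = 50/13 ≈ 3.8462, so fraction remaining f = (1/2)^(50/13) ≈ 0.0695.
At steady state, accumulation factor R = 1/(1 − e^(−kτ)) ≈ 1.0747.
Single-dose peak C₀ = D/Vd = 110/16 ≈ 6.875 μg/mL.
Steady-state peak Cmax,ss = C₀·R ≈ 6.875 × 1.0747 ≈ 7.389 μg/mL.
One interval later, Cmin,ss = Cmax,ss·e^(−kτ) ≈ 7.389 × 0.0695 ≈ 0.514 μg/mL.
Trough 0.5 μg/mL vs MEC 2 μg/mL: subtherapeutic.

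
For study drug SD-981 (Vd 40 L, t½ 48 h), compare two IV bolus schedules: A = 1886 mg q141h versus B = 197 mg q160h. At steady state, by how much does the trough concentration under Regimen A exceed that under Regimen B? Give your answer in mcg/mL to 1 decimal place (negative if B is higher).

6.5 mcg/mL

Regimen A: f = (1/2)^(141/48) ≈ 0.1305; Cmin,ss = (1886/40)·f/(1−f) ≈ 7.077 mcg/mL.
Regimen B: f = (1/2)^(160/48) ≈ 0.0992; Cmin,ss = (197/40)·f/(1−f) ≈ 0.542 mcg/mL.
Difference ≈ 7.077 − 0.542 ≈ 6.535 mcg/mL.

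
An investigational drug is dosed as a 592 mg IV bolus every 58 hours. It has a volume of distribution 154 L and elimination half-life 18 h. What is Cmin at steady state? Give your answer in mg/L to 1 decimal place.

Over one 58-h interval, 58/18 ≈ 3.2222 half-lives elapse, leaving f ≈ 0.1072 of each dose.
At steady state, accumulation factor R = 1/(1 − e^(−kτ)) ≈ 1.1201.
Each bolus raises the concentration by D/Vd = 592/154 ≈ 3.844 mg/L.
Cmax,ss = C₀/(1 − f) ≈ 3.844/0.8928 ≈ 4.306 mg/L.
Steady-state trough Cmin,ss = Cmax,ss·f ≈ 4.306 × 0.1072 ≈ 0.462 mg/L.

0.5 mg/L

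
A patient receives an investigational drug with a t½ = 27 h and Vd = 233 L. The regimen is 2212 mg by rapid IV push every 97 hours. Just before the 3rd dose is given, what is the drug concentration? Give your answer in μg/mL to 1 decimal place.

f = (1/2)^(τ/t½) = (1/2)^(97/27) ≈ 0.0829.
C₀ = D/Vd = 2212/233 ≈ 9.494 μg/mL.
Before the 3rd dose, 2 doses have been given. Superposition: Cmin = C₀·(f + f²).
≈ 9.494 × (0.0829 + 0.0069) ≈ 9.494 × 0.0898 ≈ 0.853 μg/mL.

0.9 μg/mL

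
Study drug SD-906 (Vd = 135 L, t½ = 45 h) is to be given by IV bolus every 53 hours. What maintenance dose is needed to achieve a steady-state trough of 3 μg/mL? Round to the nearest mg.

511 mg

τ/t½ = 53/45 ≈ 1.1778, so f = (1/2)^(53/45) ≈ 0.442032.
Cmin,ss = (D/Vd)·f/(1−f), so D = Cmin,ss·Vd·(1−f)/f.
D = 3 × 135 × (1−f)/f ≈ 3 × 135 × 1.26228 ≈ 511.22 mg.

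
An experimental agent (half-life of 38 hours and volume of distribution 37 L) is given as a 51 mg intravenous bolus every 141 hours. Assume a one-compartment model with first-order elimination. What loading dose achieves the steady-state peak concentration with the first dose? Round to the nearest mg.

f = (1/2)^(141/38) ≈ 0.076387; accumulation ratio R = 1/(1−f) ≈ 1.08270.
Loading dose to hit Cmax,ss on first dose: D_load = D_maint·R ≈ 51 × 1.08270 ≈ 55.22 mg.

55 mg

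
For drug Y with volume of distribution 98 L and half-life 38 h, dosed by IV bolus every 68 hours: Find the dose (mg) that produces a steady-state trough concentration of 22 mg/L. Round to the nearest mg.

τ/t½ = 68/38 ≈ 1.7895, so f = (1/2)^(68/38) ≈ 0.289278.
Cmin,ss = (D/Vd)·f/(1−f), so D = Cmin,ss·Vd·(1−f)/f.
D = 22 × 98 × (1−f)/f ≈ 22 × 98 × 2.45688 ≈ 5297.03 mg.

5297 mg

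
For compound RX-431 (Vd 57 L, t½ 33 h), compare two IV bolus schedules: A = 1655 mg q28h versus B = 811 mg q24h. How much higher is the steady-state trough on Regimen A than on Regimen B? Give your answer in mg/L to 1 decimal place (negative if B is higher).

14.6 mg/L

Regimen A: f = (1/2)^(28/33) ≈ 0.5554; Cmin,ss = (1655/57)·f/(1−f) ≈ 36.271 mg/L.
Regimen B: f = (1/2)^(24/33) ≈ 0.6040; Cmin,ss = (811/57)·f/(1−f) ≈ 21.701 mg/L.
Difference ≈ 36.271 − 21.701 ≈ 14.570 mg/L.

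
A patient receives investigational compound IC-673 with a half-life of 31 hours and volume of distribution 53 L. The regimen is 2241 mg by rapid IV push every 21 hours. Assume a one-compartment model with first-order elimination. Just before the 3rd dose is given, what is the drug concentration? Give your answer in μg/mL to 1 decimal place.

43.0 μg/mL

f = (1/2)^(τ/t½) = (1/2)^(21/31) ≈ 0.6253.
C₀ = D/Vd = 2241/53 ≈ 42.283 μg/mL.
Before the 3rd dose, 2 doses have been given. Superposition: Cmin = C₀·(f + f²).
≈ 42.283 × (0.6253 + 0.3910) ≈ 42.283 × 1.0163 ≈ 42.972 μg/mL.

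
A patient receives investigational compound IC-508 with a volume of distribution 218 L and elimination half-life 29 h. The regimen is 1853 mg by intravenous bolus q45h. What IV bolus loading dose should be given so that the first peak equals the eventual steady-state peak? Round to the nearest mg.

2812 mg

f = (1/2)^(45/29) ≈ 0.341102; accumulation ratio R = 1/(1−f) ≈ 1.51769.
Loading dose to hit Cmax,ss on first dose: D_load = D_maint·R ≈ 1853 × 1.51769 ≈ 2812.28 mg.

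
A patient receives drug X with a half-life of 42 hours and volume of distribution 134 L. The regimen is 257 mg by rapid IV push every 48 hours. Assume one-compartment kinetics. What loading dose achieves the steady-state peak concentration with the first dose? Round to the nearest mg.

f = (1/2)^(48/42) ≈ 0.452862; accumulation ratio R = 1/(1−f) ≈ 1.82769.
Loading dose to hit Cmax,ss on first dose: D_load = D_maint·R ≈ 257 × 1.82769 ≈ 469.72 mg.

470 mg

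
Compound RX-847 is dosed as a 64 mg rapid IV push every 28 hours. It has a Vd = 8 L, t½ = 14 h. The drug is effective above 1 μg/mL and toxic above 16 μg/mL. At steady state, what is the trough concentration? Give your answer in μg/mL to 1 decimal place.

2.7 μg/mL

τ = 28 h = 2 half-lives, so f = (1/2)^2 = 0.25.
At steady state, R = 1/(1 − 0.25) = 4/3.
Single-dose peak C₀ = D/Vd = 64/8 = 8 μg/mL.
Steady-state peak Cmax,ss = C₀·R = 8 × 4/3 ≈ 10.667 μg/mL.
Steady-state trough Cmin,ss = Cmax,ss·f ≈ 10.667 × 0.25 ≈ 2.667 μg/mL.
Trough 2.7 μg/mL vs MEC 1 μg/mL: adequate.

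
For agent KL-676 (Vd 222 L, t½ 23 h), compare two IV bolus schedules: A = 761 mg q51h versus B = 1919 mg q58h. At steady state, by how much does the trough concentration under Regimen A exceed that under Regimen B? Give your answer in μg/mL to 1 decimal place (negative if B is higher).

Regimen A: f = (1/2)^(51/23) ≈ 0.2150; Cmin,ss = (761/222)·f/(1−f) ≈ 0.939 μg/mL.
Regimen B: f = (1/2)^(58/23) ≈ 0.1741; Cmin,ss = (1919/222)·f/(1−f) ≈ 1.822 μg/mL.
Difference ≈ 0.939 − 1.822 ≈ -0.883 μg/mL.

-0.9 μg/mL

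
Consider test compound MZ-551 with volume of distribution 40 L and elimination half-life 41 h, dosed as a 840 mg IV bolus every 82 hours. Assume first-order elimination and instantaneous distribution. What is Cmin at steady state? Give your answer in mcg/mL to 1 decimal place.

The dosing interval is 2 half-lives, so f = 2^(−2) = 0.25.
Accumulation ratio R = 1/(1 − f) = 1/0.75 = 4/3.
Single-dose peak C₀ = D/Vd = 840/40 = 21 mcg/mL.
Steady-state peak Cmax,ss = C₀·R = 21 × 4/3 ≈ 28.000 mcg/mL.
Steady-state trough Cmin,ss = Cmax,ss·f ≈ 28.000 × 0.25 ≈ 7.000 mcg/mL.

7.0 mcg/mL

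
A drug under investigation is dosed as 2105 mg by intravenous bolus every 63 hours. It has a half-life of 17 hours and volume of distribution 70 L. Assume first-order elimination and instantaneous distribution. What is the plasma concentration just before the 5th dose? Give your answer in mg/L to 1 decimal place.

f = (1/2)^(τ/t½) = (1/2)^(63/17) ≈ 0.0766.
C₀ = D/Vd = 2105/70 ≈ 30.071 mg/L.
Before the 5th dose, 4 doses have been given. Superposition: Cmin = C₀·(f + f² + … + f^4).
≈ 30.071 × (0.0766 + 0.0059 + 0.0004 + 0.0000) ≈ 30.071 × 0.0829 ≈ 2.493 mg/L.

2.5 mg/L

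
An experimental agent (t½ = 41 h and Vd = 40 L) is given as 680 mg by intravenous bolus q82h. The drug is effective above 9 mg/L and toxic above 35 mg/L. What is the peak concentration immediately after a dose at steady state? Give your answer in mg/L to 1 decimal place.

τ = 82 h = 2 half-lives, so f = (1/2)^2 = 0.25.
Accumulation ratio R = 1/(1 − f) = 1/0.75 = 4/3.
Single-dose peak C₀ = D/Vd = 680/40 = 17 mg/L.
Steady-state peak Cmax,ss = C₀·R = 17 × 4/3 ≈ 22.667 mg/L.
Peak 22.7 mg/L vs MTC 35 mg/L: below toxic threshold.

22.7 mg/L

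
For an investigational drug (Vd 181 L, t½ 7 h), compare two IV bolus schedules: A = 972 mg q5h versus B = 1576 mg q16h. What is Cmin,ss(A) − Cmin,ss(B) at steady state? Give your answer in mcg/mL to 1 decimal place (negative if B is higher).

Regimen A: f = (1/2)^(5/7) ≈ 0.6095; Cmin,ss = (972/181)·f/(1−f) ≈ 8.382 mcg/mL.
Regimen B: f = (1/2)^(16/7) ≈ 0.2051; Cmin,ss = (1576/181)·f/(1−f) ≈ 2.247 mcg/mL.
Difference ≈ 8.382 − 2.247 ≈ 6.135 mcg/mL.

6.1 mcg/mL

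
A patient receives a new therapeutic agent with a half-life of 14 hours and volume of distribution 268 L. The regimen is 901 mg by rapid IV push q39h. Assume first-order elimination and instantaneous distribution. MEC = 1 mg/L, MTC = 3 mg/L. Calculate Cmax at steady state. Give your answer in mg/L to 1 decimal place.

3.9 mg/L

τ/t½ = 39/14 ≈ 2.7857, so fraction remaining f = (1/2)^(39/14) ≈ 0.1450.
Accumulation ratio R = 1/(1 − f) ≈ 1/0.8550 ≈ 1.1696.
Each bolus raises the concentration by D/Vd = 901/268 ≈ 3.362 mg/L.
Cmax,ss = C₀/(1 − f) ≈ 3.362/0.8550 ≈ 3.932 mg/L.
Peak 3.9 mg/L vs MTC 3 mg/L: exceeds toxic threshold.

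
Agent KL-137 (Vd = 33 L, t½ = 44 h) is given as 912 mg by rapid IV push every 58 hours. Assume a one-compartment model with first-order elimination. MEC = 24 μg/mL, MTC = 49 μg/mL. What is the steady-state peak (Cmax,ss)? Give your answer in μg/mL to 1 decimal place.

τ/t½ = 58/44 ≈ 1.3182, so fraction remaining f = (1/2)^(58/44) ≈ 0.4010.
Accumulation ratio R = 1/(1 − f) ≈ 1/0.5990 ≈ 1.6694.
Each bolus raises the concentration by D/Vd = 912/33 ≈ 27.636 μg/mL.
Steady-state peak Cmax,ss = C₀·R ≈ 27.636 × 1.6694 ≈ 46.136 μg/mL.
Peak 46.1 μg/mL vs MTC 49 μg/mL: below toxic threshold.

46.1 μg/mL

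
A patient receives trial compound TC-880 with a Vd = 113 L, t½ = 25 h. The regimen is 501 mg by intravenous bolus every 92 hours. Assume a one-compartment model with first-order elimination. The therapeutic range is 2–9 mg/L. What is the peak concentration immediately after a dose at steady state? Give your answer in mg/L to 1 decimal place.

4.8 mg/L

k = ln2/t½ = ln2/25 ≈ 0.027726 h⁻¹; fraction remaining f = e^(−kτ) = e^(−0.027726×92) ≈ 0.0780.
At steady state, accumulation factor R = 1/(1 − e^(−kτ)) ≈ 1.0846.
Single-dose peak C₀ = D/Vd = 501/113 ≈ 4.434 mg/L.
Steady-state peak Cmax,ss = C₀·R ≈ 4.434 × 1.0846 ≈ 4.809 mg/L.
Peak 4.8 mg/L vs MTC 9 mg/L: below toxic threshold.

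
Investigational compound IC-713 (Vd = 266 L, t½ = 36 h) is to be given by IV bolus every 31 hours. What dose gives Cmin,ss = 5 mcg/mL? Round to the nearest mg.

τ/t½ = 31/36 ≈ 0.86111, so f = (1/2)^(31/36) ≈ 0.550528.
Cmin,ss = (D/Vd)·f/(1−f), so D = Cmin,ss·Vd·(1−f)/f.
D = 5 × 266 × (1−f)/f ≈ 5 × 266 × 0.81644 ≈ 1085.87 mg.

1086 mg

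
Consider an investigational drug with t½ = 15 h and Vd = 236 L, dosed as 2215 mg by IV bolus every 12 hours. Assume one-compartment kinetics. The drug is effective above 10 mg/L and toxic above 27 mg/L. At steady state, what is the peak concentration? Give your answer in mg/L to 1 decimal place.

Over one 12-h interval, 12/15 ≈ 0.8 half-lives elapse, leaving f ≈ 0.5743 of each dose.
Accumulation ratio R = 1/(1 − f) ≈ 1/0.4257 ≈ 2.3491.
Each bolus raises the concentration by D/Vd = 2215/236 ≈ 9.386 mg/L.
Steady-state peak Cmax,ss = C₀·R ≈ 9.386 × 2.3491 ≈ 22.049 mg/L.
Peak 22.0 mg/L vs MTC 27 mg/L: below toxic threshold.

22.0 mg/L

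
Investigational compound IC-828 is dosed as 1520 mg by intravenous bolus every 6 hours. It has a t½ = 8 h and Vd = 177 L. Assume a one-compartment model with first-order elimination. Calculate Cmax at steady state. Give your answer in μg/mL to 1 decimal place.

Over one 6-h interval, 6/8 ≈ 0.75 half-lives elapse, leaving f ≈ 0.5946 of each dose.
Accumulation ratio R = 1/(1 − f) ≈ 1/0.4054 ≈ 2.4667.
Each bolus raises the concentration by D/Vd = 1520/177 ≈ 8.588 μg/mL.
Steady-state peak Cmax,ss = C₀·R ≈ 8.588 × 2.4667 ≈ 21.184 μg/mL.

21.2 μg/mL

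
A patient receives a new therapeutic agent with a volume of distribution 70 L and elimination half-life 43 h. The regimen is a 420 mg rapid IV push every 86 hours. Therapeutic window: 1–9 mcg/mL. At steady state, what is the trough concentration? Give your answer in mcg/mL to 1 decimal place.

The dosing interval is 2 half-lives, so f = 2^(−2) = 0.25.
Accumulation ratio R = 1/(1 − f) = 1/0.75 = 4/3.
Single-dose peak C₀ = D/Vd = 420/70 = 6 mcg/mL.
Steady-state peak Cmax,ss = C₀·R = 6 × 4/3 ≈ 8.000 mcg/mL.
Steady-state trough Cmin,ss = Cmax,ss·f ≈ 8.000 × 0.25 ≈ 2.000 mcg/mL.
Trough 2.0 mcg/mL vs MEC 1 mcg/mL: adequate.

2.0 mcg/mL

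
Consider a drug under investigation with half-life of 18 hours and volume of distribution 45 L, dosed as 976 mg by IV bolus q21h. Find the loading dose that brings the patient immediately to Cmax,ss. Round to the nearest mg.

f = (1/2)^(21/18) ≈ 0.445449; accumulation ratio R = 1/(1−f) ≈ 1.80326.
Loading dose to hit Cmax,ss on first dose: D_load = D_maint·R ≈ 976 × 1.80326 ≈ 1759.98 mg.

1760 mg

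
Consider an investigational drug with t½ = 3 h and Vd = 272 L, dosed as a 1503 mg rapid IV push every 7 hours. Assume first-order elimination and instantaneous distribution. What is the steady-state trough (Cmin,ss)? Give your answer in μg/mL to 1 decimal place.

Over one 7-h interval, 7/3 ≈ 2.3333 half-lives elapse, leaving f ≈ 0.1984 of each dose.
Accumulation ratio R = 1/(1 − f) ≈ 1/0.8016 ≈ 1.2475.
Single-dose peak C₀ = D/Vd = 1503/272 ≈ 5.526 μg/mL.
Steady-state peak Cmax,ss = C₀·R ≈ 5.526 × 1.2475 ≈ 6.894 μg/mL.
One interval later, Cmin,ss = Cmax,ss·e^(−kτ) ≈ 6.894 × 0.1984 ≈ 1.368 μg/mL.

1.4 μg/mL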